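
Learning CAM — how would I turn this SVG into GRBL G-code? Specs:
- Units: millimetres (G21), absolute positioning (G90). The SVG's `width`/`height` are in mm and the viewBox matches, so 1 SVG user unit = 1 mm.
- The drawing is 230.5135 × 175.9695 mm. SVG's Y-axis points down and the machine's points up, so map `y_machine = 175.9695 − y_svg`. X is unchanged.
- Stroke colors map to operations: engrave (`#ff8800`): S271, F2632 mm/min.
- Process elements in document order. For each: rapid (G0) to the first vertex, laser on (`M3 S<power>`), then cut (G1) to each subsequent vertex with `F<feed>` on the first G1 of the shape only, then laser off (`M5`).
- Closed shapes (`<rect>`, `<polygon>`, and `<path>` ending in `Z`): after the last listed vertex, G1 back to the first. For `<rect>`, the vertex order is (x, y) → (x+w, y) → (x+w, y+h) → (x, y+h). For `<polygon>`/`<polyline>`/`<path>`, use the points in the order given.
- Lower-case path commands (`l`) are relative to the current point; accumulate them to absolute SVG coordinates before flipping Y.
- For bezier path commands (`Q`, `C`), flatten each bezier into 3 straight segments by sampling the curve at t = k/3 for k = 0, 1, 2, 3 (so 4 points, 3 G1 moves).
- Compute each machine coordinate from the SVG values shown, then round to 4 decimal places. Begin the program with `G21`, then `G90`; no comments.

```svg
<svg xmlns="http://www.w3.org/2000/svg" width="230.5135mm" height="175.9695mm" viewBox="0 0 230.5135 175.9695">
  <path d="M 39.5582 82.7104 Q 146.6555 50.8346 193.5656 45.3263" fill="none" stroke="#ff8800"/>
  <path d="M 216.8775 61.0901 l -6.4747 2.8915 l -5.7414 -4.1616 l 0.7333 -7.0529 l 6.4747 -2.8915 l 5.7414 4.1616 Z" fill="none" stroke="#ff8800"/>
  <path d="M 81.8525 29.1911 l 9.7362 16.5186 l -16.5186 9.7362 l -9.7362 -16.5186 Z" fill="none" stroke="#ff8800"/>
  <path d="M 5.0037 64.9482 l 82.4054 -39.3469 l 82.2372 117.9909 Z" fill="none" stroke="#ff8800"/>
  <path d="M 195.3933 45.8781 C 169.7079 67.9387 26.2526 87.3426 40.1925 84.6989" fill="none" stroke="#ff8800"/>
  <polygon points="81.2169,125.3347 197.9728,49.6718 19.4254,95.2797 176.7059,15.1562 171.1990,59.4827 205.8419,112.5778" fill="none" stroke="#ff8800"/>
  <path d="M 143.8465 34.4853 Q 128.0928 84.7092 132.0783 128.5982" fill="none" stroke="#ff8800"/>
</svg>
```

1 u = 1 mm; y_m = 175.9695 − y.

[1] `<path>` quadratic bezier, #ff8800→engrave S271 F2632: (39.5582,93.2591) → (104.2689,111.5799) → (155.6047,124.0413) → (193.5656,130.6432)

[2] `<path>` regular polygon, #ff8800→engrave S271 F2632: (216.8775,114.8794) → (210.4028,111.9879) → (204.6614,116.1495) → (205.3947,123.2024) → (211.8694,126.0939) → (217.6108,121.9323) → (216.8775,114.8794) (closed)

[3] `<path>` regular polygon, #ff8800→engrave S271 F2632: (81.8525,146.7784) → (91.5887,130.2598) → (75.0701,120.5236) → (65.3339,137.0422) → (81.8525,146.7784) (closed)

[4] `<path>` closed polygon, #ff8800→engrave S271 F2632: (5.0037,111.0213) → (87.4091,150.3682) → (169.6463,32.3773) → (5.0037,111.0213) (closed)

[5] `<path>` cubic bezier, #ff8800→engrave S271 F2632: (195.3933,130.0914) → (140.6426,109.6345) → (68.5264,95.2579) → (40.1925,91.2706)

[6] `<polygon>` closed polygon, #ff8800→engrave S271 F2632: (81.2169,50.6348) → (197.9728,126.2977) → (19.4254,80.6898) → (176.7059,160.8133) → (171.1990,116.4868) → (205.8419,63.3917) → (81.2169,50.6348) (closed)

[7] `<path>` quadratic bezier, #ff8800→engrave S271 F2632: (143.8465,141.4842) → (135.5373,108.7055) → (131.6145,77.3345) → (132.0783,47.3713)

G21
G90
G0 X39.5582 Y93.2591
M3 S271
G1 X104.2689 Y111.5799 F2632
G1 X155.6047 Y124.0413
G1 X193.5656 Y130.6432
M5
G0 X216.8775 Y114.8794
M3 S271
G1 X210.4028 Y111.9879 F2632
G1 X204.6614 Y116.1495
G1 X205.3947 Y123.2024
G1 X211.8694 Y126.0939
G1 X217.6108 Y121.9323
G1 X216.8775 Y114.8794
M5
G0 X81.8525 Y146.7784
M3 S271
G1 X91.5887 Y130.2598 F2632
G1 X75.0701 Y120.5236
G1 X65.3339 Y137.0422
G1 X81.8525 Y146.7784
M5
G0 X5.0037 Y111.0213
M3 S271
G1 X87.4091 Y150.3682 F2632
G1 X169.6463 Y32.3773
G1 X5.0037 Y111.0213
M5
G0 X195.3933 Y130.0914
M3 S271
G1 X140.6426 Y109.6345 F2632
G1 X68.5264 Y95.2579
G1 X40.1925 Y91.2706
M5
G0 X81.2169 Y50.6348
M3 S271
G1 X197.9728 Y126.2977 F2632
G1 X19.4254 Y80.6898
G1 X176.7059 Y160.8133
G1 X171.1990 Y116.4868
G1 X205.8419 Y63.3917
G1 X81.2169 Y50.6348
M5
G0 X143.8465 Y141.4842
M3 S271
G1 X135.5373 Y108.7055 F2632
G1 X131.6145 Y77.3345
G1 X132.0783 Y47.3713
M5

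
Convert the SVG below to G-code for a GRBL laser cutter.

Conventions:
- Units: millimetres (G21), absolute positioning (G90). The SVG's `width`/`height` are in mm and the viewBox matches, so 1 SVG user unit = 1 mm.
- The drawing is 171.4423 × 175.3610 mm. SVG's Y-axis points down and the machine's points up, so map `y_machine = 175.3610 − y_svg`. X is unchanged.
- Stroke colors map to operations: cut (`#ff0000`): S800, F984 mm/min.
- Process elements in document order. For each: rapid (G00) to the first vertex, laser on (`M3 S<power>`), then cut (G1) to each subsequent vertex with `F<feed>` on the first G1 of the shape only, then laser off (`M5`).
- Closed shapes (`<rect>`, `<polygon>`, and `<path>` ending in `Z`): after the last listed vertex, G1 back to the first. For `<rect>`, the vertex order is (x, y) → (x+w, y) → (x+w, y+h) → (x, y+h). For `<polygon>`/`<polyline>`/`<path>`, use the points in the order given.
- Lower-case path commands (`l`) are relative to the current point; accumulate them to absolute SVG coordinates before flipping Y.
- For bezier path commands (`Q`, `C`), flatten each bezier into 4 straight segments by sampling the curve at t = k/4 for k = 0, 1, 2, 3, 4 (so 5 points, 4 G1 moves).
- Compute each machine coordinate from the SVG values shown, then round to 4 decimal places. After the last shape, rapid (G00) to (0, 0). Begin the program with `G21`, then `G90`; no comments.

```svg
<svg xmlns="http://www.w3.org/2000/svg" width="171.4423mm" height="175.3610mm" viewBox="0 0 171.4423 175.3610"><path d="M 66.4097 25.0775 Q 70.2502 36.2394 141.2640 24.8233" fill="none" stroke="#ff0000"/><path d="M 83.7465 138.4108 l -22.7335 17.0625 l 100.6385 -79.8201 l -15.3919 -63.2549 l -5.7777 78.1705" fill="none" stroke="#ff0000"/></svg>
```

G21
G90
G00 X66.4097 Y150.2835
M3 S800
G1 X72.5283 Y146.1137 F984
G1 X87.0435 Y144.7661
G1 X109.9554 Y146.2408
G1 X141.2640 Y150.5377
M5
G00 X83.7465 Y36.9502
M3 S800
G1 X61.0130 Y19.8877 F984
G1 X161.6515 Y99.7078
G1 X146.2596 Y162.9627
G1 X140.4819 Y84.7922
M5
G00 X0.0000 Y0.0000

1 u = 1 mm; y_m = 175.3610 − y.

[1] `<path>` quadratic bezier, #ff0000→cut S800 F984: (66.4097,150.2835) → (72.5283,146.1137) → (87.0435,144.7661) → (109.9554,146.2408) → (141.2640,150.5377)

[2] `<path>` open polyline, #ff0000→cut S800 F984: (83.7465,36.9502) → (61.0130,19.8877) → (161.6515,99.7078) → (146.2596,162.9627) → (140.4819,84.7922)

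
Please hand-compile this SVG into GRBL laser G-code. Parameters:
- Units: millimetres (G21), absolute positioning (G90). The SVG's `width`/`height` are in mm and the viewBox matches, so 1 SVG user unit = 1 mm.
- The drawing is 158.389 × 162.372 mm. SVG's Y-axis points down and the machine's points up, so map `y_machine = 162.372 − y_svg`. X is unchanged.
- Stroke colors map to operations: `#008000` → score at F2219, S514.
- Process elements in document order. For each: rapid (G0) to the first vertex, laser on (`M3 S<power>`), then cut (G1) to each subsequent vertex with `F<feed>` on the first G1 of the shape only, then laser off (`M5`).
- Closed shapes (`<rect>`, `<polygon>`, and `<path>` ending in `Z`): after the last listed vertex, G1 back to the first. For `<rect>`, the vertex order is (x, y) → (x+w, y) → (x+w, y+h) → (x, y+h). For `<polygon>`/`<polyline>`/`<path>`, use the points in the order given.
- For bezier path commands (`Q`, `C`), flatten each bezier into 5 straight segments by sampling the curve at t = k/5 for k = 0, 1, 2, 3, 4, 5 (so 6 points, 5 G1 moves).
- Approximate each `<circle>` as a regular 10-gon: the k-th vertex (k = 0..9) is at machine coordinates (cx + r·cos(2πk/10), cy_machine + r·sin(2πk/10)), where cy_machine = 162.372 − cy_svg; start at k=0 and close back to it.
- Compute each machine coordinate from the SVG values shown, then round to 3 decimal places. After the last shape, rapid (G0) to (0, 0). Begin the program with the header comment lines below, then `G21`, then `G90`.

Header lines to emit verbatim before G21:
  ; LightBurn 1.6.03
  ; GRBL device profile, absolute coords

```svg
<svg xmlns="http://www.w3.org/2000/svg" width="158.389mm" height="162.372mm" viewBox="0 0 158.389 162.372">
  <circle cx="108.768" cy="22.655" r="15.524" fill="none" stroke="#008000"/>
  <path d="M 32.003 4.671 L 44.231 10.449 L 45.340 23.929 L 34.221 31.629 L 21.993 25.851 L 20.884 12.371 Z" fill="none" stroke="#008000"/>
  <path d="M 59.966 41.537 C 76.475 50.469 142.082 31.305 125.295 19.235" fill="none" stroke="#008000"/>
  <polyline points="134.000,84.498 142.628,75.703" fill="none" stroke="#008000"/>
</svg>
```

1 u = 1 mm; y_m = 162.372 − y.

[1] `<circle>` circle, #008000→score S514 F2219: (124.292,139.717) → (121.327,148.842) → (113.565,154.481) → (103.971,154.481) → (96.209,148.842) → (93.244,139.717) → (96.209,130.592) → (103.971,124.953) → (113.565,124.953) → (121.327,130.592) → (124.292,139.717) (closed)

[2] `<path>` regular polygon, #008000→score S514 F2219: (32.003,157.701) → (44.231,151.923) → (45.340,138.443) → (34.221,130.743) → (21.993,136.521) → (20.884,150.001) → (32.003,157.701) (closed)

[3] `<path>` cubic bezier, #008000→score S514 F2219: (59.966,120.835) → (74.711,118.566) → (94.928,121.351) → (114.306,127.500) → (126.532,135.325) → (125.295,143.137)

[4] `<polyline>` line segment, #008000→score S514 F2219: (134.000,77.874) → (142.628,86.669)

; LightBurn 1.6.03
; GRBL device profile, absolute coords
G21
G90
G0 X124.292 Y139.717
M3 S514
G1 X121.327 Y148.842 F2219
G1 X113.565 Y154.481
G1 X103.971 Y154.481
G1 X96.209 Y148.842
G1 X93.244 Y139.717
G1 X96.209 Y130.592
G1 X103.971 Y124.953
G1 X113.565 Y124.953
G1 X121.327 Y130.592
G1 X124.292 Y139.717
M5
G0 X32.003 Y157.701
M3 S514
G1 X44.231 Y151.923 F2219
G1 X45.340 Y138.443
G1 X34.221 Y130.743
G1 X21.993 Y136.521
G1 X20.884 Y150.001
G1 X32.003 Y157.701
M5
G0 X59.966 Y120.835
M3 S514
G1 X74.711 Y118.566 F2219
G1 X94.928 Y121.351
G1 X114.306 Y127.500
G1 X126.532 Y135.325
G1 X125.295 Y143.137
M5
G0 X134.000 Y77.874
M3 S514
G1 X142.628 Y86.669 F2219
M5
G0 X0.000 Y0.000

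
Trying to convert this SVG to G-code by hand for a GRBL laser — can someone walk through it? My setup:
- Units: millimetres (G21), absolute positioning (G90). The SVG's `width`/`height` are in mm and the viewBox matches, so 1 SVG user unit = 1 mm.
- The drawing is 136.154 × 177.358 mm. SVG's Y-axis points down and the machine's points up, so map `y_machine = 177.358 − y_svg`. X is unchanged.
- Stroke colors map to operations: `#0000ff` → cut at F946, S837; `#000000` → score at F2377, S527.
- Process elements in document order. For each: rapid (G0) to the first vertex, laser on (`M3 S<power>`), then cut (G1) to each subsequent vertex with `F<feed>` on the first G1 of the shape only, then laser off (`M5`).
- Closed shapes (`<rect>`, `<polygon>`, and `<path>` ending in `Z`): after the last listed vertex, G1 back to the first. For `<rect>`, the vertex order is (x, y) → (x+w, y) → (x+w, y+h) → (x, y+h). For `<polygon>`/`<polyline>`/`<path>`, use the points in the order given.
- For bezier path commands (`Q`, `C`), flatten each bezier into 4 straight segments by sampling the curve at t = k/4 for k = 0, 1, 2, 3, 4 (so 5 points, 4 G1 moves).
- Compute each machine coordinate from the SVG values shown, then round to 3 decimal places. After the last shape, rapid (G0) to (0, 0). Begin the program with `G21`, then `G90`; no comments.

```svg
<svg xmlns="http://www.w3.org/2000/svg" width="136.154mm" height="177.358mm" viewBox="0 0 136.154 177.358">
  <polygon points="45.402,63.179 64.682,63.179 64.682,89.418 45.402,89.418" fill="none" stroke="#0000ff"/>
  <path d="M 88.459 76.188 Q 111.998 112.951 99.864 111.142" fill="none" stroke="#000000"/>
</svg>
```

G21
G90
G0 X45.402 Y114.179
M3 S837
G1 X64.682 Y114.179 F946
G1 X64.682 Y87.940
G1 X45.402 Y87.940
G1 X45.402 Y114.179
M5
G0 X88.459 Y101.170
M3 S527
G1 X97.999 Y85.199 F2377
G1 X103.080 Y74.050
G1 X103.701 Y67.722
G1 X99.864 Y66.216
M5
G0 X0.000 Y0.000

1 u = 1 mm; y_m = 177.358 − y.

[1] `<polygon>` rectangle, #0000ff→cut S837 F946: (45.402,114.179) → (64.682,114.179) → (64.682,87.940) → (45.402,87.940) → (45.402,114.179) (closed)

[2] `<path>` quadratic bezier, #000000→score S527 F2377: (88.459,101.170) → (97.999,85.199) → (103.080,74.050) → (103.701,67.722) → (99.864,66.216)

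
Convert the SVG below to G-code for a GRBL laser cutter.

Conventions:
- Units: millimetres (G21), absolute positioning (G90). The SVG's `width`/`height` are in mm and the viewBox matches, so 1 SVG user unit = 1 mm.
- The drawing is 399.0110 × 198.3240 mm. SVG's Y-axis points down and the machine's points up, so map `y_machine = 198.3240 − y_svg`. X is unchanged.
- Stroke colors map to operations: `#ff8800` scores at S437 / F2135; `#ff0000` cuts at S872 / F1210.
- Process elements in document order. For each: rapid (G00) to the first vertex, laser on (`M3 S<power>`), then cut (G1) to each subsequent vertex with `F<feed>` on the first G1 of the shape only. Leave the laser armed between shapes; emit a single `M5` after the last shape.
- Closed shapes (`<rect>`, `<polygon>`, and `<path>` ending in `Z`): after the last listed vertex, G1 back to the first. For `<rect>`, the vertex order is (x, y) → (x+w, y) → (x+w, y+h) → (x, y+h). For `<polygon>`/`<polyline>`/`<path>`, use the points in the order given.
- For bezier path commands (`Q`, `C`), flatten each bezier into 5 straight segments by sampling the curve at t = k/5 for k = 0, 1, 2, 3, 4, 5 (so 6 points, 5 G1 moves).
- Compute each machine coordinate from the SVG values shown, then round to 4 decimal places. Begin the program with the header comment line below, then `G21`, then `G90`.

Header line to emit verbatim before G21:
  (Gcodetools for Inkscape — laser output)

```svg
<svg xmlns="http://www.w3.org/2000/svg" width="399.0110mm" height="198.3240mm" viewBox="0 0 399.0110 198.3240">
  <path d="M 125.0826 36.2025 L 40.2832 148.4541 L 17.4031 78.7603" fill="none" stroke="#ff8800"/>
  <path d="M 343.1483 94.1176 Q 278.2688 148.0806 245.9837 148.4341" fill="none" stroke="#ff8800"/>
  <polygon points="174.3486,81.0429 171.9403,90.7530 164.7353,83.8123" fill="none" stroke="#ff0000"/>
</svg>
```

(Gcodetools for Inkscape — laser output)
G21
G90
G00 X125.0826 Y162.1215
M3 S437
G1 X40.2832 Y49.8699 F2135
G1 X17.4031 Y119.5637
G00 X343.1483 Y104.2064
M3 S437
G1 X318.5003 Y84.7656 F2135
G1 X296.4598 Y69.6135
G1 X277.0269 Y58.7502
G1 X260.2015 Y52.1757
G1 X245.9837 Y49.8899
G00 X174.3486 Y117.2811
M3 S872
G1 X171.9403 Y107.5710 F1210
G1 X164.7353 Y114.5117
G1 X174.3486 Y117.2811
M5

1 u = 1 mm; y_m = 198.3240 − y.

[1] `<path>` open polyline, #ff8800→score S437 F2135: (125.0826,162.1215) → (40.2832,49.8699) → (17.4031,119.5637)

[2] `<path>` quadratic bezier, #ff8800→score S437 F2135: (343.1483,104.2064) → (318.5003,84.7656) → (296.4598,69.6135) → (277.0269,58.7502) → (260.2015,52.1757) → (245.9837,49.8899)

[3] `<polygon>` regular polygon, #ff0000→cut S872 F1210: (174.3486,117.2811) → (171.9403,107.5710) → (164.7353,114.5117) → (174.3486,117.2811) (closed)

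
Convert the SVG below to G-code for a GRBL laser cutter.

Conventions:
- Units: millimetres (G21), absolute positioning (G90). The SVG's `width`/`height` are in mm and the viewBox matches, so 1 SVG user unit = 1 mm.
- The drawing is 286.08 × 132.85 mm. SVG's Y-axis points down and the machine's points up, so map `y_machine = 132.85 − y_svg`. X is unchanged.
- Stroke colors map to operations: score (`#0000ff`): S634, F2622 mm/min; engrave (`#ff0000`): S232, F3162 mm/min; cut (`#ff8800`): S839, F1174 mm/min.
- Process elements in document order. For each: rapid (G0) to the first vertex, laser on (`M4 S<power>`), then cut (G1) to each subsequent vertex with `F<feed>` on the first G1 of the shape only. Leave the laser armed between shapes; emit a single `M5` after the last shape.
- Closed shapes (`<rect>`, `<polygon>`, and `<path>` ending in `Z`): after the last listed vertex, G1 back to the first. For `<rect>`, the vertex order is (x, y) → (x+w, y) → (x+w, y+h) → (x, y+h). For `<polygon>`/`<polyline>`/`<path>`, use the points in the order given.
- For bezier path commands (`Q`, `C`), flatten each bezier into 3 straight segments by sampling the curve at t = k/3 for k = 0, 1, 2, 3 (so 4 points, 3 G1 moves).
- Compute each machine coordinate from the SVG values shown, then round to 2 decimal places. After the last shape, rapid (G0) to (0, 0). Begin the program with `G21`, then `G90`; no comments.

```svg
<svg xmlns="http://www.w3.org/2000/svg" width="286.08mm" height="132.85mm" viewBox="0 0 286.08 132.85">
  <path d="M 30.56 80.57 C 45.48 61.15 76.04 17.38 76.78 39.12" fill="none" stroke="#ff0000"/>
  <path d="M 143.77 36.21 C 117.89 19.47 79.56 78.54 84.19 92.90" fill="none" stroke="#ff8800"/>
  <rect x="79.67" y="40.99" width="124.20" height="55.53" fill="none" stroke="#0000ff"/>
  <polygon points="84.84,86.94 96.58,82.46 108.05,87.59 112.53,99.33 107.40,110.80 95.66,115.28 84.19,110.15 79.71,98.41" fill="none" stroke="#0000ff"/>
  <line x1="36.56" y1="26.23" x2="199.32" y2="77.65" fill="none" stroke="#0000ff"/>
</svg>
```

1 u = 1 mm; y_m = 132.85 − y.

[1] `<path>` cubic bezier, #ff0000→engrave S232 F3162: (30.56,52.28) → (49.01,76.49) → (67.78,96.96) → (76.78,93.73)

[2] `<path>` cubic bezier, #ff8800→cut S839 F1174: (143.77,96.64) → (115.79,92.57) → (91.83,64.75) → (84.19,39.95)

[3] `<rect>` rectangle, #0000ff→score S634 F2622: (79.67,91.86) → (203.87,91.86) → (203.87,36.33) → (79.67,36.33) → (79.67,91.86) (closed)

[4] `<polygon>` regular polygon, #0000ff→score S634 F2622: (84.84,45.91) → (96.58,50.39) → (108.05,45.26) → (112.53,33.52) → (107.40,22.05) → (95.66,17.57) → (84.19,22.70) → (79.71,34.44) → (84.84,45.91) (closed)

[5] `<line>` line segment, #0000ff→score S634 F2622: (36.56,106.62) → (199.32,55.20)

G21
G90
G0 X30.56 Y52.28
M4 S232
G1 X49.01 Y76.49 F3162
G1 X67.78 Y96.96
G1 X76.78 Y93.73
G0 X143.77 Y96.64
M4 S839
G1 X115.79 Y92.57 F1174
G1 X91.83 Y64.75
G1 X84.19 Y39.95
G0 X79.67 Y91.86
M4 S634
G1 X203.87 Y91.86 F2622
G1 X203.87 Y36.33
G1 X79.67 Y36.33
G1 X79.67 Y91.86
G0 X84.84 Y45.91
M4 S634
G1 X96.58 Y50.39 F2622
G1 X108.05 Y45.26
G1 X112.53 Y33.52
G1 X107.40 Y22.05
G1 X95.66 Y17.57
G1 X84.19 Y22.70
G1 X79.71 Y34.44
G1 X84.84 Y45.91
G0 X36.56 Y106.62
M4 S634
G1 X199.32 Y55.20 F2622
M5
G0 X0.00 Y0.00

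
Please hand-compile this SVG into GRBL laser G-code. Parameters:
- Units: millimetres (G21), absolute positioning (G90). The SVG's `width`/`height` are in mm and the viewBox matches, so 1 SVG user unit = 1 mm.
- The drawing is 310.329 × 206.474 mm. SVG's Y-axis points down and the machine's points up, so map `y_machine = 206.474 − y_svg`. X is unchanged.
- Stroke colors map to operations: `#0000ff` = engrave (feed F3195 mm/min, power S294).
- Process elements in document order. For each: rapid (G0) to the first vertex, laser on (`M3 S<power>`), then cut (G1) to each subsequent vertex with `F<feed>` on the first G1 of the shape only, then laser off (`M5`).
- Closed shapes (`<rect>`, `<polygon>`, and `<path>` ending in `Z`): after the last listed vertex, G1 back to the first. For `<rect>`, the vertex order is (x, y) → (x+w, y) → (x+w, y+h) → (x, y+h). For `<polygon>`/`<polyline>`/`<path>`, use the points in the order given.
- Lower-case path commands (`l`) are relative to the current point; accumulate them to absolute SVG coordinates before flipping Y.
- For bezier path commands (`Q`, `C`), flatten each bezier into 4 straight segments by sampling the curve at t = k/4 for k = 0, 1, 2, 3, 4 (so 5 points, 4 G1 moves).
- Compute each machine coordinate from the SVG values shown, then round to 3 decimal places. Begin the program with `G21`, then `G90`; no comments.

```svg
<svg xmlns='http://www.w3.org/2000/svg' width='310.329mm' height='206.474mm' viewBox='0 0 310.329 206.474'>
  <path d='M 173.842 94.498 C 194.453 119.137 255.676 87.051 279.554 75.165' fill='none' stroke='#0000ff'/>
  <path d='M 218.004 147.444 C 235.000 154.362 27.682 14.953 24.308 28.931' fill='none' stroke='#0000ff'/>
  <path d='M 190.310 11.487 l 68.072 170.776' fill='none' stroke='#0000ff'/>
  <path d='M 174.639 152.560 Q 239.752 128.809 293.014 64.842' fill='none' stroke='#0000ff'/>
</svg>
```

G21
G90
G0 X173.842 Y111.976
M3 S294
G1 X195.697 Y102.931 F3195
G1 X225.473 Y107.946
G1 X255.861 Y119.809
G1 X279.554 Y131.309
M5
G0 X218.004 Y59.030
M3 S294
G1 X195.384 Y76.595 F3195
G1 X128.795 Y120.934
G1 X58.386 Y163.949
G1 X24.308 Y177.543
M5
G0 X190.310 Y194.987
M3 S294
G1 X258.382 Y24.211 F3195
M5
G0 X174.639 Y53.914
M3 S294
G1 X206.455 Y68.303 F3195
G1 X236.789 Y87.719
G1 X265.642 Y112.162
G1 X293.014 Y141.632
M5

Since the viewBox matches the mm dimensions, user units are millimetres directly. The only transform is the Y-flip y_m = 206.474 − y_svg.

Shape 1 is a cubic bezier drawn with `<path>`. Its stroke #0000ff means engrave at S294, F3195. After flipping Y the toolpath is (173.842,111.976) → (195.697,102.931) → (225.473,107.946) → (255.861,119.809) → (279.554,131.309).

Shape 2 is a cubic bezier drawn with `<path>`. Its stroke #0000ff means engrave at S294, F3195. After flipping Y the toolpath is (218.004,59.030) → (195.384,76.595) → (128.795,120.934) → (58.386,163.949) → (24.308,177.543).

Shape 3 is a line segment drawn with `<path>`. Its stroke #0000ff means engrave at S294, F3195. After flipping Y the toolpath is (190.310,194.987) → (258.382,24.211).

Shape 4 is a quadratic bezier drawn with `<path>`. Its stroke #0000ff means engrave at S294, F3195. After flipping Y the toolpath is (174.639,53.914) → (206.455,68.303) → (236.789,87.719) → (265.642,112.162) → (293.014,141.632).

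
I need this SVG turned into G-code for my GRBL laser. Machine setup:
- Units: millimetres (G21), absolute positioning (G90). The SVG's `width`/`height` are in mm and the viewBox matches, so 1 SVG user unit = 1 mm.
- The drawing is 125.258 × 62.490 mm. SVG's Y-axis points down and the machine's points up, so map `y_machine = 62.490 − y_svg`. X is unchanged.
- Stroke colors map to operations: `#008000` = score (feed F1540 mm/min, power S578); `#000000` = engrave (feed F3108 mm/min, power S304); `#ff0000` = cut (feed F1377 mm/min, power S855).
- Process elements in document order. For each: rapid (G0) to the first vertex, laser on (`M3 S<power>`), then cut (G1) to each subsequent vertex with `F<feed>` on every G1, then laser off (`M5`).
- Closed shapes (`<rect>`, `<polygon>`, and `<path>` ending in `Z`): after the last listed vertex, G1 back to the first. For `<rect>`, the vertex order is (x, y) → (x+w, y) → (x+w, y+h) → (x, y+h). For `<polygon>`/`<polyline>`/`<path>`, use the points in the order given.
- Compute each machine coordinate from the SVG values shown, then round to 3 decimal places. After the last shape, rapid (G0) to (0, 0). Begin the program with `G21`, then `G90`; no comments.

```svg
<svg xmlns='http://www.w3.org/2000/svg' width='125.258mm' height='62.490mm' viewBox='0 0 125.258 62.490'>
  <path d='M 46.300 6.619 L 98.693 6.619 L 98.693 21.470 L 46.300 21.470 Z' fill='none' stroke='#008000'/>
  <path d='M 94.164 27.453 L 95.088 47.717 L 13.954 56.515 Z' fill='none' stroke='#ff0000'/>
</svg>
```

G21
G90
G0 X46.300 Y55.871
M3 S578
G1 X98.693 Y55.871 F1540
G1 X98.693 Y41.020 F1540
G1 X46.300 Y41.020 F1540
G1 X46.300 Y55.871 F1540
M5
G0 X94.164 Y35.037
M3 S855
G1 X95.088 Y14.773 F1377
G1 X13.954 Y5.975 F1377
G1 X94.164 Y35.037 F1377
M5
G0 X0.000 Y0.000

viewBox `0 0 125.258 62.490` with mm width/height → 1 unit = 1 mm. Flip: y_m = 62.490 − y_svg.

**Shape 1** — `<path>` rectangle, stroke `#008000` → score (S578, F1540). Machine vertices: (46.300,55.871) → (98.693,55.871) → (98.693,41.020) → (46.300,41.020) → (46.300,55.871). Closed: final G1 returns to the first vertex.

**Shape 2** — `<path>` closed polygon, stroke `#ff0000` → cut (S855, F1377). Machine vertices: (94.164,35.037) → (95.088,14.773) → (13.954,5.975) → (94.164,35.037). Closed: final G1 returns to the first vertex.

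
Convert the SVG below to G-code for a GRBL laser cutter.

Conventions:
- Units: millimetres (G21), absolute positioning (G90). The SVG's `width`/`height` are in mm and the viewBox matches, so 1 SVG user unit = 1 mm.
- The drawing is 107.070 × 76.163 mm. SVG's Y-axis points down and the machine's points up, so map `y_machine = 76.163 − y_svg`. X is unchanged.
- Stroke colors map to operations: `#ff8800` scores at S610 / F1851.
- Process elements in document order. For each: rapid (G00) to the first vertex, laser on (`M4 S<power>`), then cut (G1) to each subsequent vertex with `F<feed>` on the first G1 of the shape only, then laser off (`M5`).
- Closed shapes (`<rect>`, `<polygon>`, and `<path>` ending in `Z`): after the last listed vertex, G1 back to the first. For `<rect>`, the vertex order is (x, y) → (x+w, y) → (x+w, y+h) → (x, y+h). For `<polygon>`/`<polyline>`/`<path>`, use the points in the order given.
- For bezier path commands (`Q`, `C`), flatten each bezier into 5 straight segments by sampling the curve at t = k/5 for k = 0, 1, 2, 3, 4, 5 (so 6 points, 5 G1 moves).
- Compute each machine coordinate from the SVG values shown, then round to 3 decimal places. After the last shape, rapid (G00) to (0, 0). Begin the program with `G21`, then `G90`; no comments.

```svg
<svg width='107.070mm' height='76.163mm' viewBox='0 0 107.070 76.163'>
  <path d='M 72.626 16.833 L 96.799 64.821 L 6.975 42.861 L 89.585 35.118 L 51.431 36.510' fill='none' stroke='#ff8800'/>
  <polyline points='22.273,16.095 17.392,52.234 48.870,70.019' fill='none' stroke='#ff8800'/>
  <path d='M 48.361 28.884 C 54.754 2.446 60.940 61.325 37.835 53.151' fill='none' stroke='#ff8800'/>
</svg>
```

1 u = 1 mm; y_m = 76.163 − y.

[1] `<path>` open polyline, #ff8800→score S610 F1851: (72.626,59.330) → (96.799,11.342) → (6.975,33.302) → (89.585,41.045) → (51.431,39.653)

[2] `<polyline>` open polyline, #ff8800→score S610 F1851: (22.273,60.068) → (17.392,23.929) → (48.870,6.144)

[3] `<path>` cubic bezier, #ff8800→score S610 F1851: (48.361,47.279) → (51.939,54.123) → (54.072,47.804) → (53.363,35.637) → (48.416,24.935) → (37.835,23.012)

G21
G90
G00 X72.626 Y59.330
M4 S610
G1 X96.799 Y11.342 F1851
G1 X6.975 Y33.302
G1 X89.585 Y41.045
G1 X51.431 Y39.653
M5
G00 X22.273 Y60.068
M4 S610
G1 X17.392 Y23.929 F1851
G1 X48.870 Y6.144
M5
G00 X48.361 Y47.279
M4 S610
G1 X51.939 Y54.123 F1851
G1 X54.072 Y47.804
G1 X53.363 Y35.637
G1 X48.416 Y24.935
G1 X37.835 Y23.012
M5
G00 X0.000 Y0.000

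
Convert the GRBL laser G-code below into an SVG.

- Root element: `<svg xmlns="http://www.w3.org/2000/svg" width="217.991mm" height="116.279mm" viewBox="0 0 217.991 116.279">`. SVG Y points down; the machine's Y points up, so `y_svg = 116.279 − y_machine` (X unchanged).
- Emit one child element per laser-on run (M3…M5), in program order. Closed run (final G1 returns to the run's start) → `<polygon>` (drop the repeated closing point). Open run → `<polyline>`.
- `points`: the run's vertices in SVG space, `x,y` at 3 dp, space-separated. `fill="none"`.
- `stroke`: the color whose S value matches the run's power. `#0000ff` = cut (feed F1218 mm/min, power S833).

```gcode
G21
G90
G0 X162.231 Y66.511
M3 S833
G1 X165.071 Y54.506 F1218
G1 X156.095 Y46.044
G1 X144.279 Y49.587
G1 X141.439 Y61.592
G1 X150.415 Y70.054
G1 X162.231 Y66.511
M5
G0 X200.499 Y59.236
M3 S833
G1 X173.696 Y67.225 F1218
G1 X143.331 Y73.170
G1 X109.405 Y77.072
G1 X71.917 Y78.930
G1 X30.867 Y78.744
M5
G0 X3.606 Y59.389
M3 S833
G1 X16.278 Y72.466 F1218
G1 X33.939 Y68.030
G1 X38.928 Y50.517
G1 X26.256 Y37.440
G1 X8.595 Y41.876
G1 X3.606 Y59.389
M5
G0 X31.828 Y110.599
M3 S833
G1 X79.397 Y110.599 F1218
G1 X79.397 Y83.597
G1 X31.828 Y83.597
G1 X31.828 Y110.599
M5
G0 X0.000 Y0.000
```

<svg xmlns="http://www.w3.org/2000/svg" width="217.991mm" height="116.279mm" viewBox="0 0 217.991 116.279">
  <polygon points="162.231,49.768 165.071,61.773 156.095,70.235 144.279,66.692 141.439,54.687 150.415,46.225" fill="none" stroke="#0000ff"/>
  <polyline points="200.499,57.043 173.696,49.054 143.331,43.109 109.405,39.207 71.917,37.349 30.867,37.535" fill="none" stroke="#0000ff"/>
  <polygon points="3.606,56.890 16.278,43.813 33.939,48.249 38.928,65.762 26.256,78.839 8.595,74.403" fill="none" stroke="#0000ff"/>
  <polygon points="31.828,5.680 79.397,5.680 79.397,32.682 31.828,32.682" fill="none" stroke="#0000ff"/>
</svg>

Machine Y-up, SVG Y-down with viewBox height 116.279, so y_svg = 116.279 − y_machine; X carries over. Every run uses S833, so all elements get stroke `#0000ff` (cut).

Run 1: The run returns to its start, so emit a `<polygon>` with points (Y-flipped): 162.231,49.768 165.071,61.773 156.095,70.235 144.279,66.692 141.439,54.687 150.415,46.225.

Run 2: The run is open, so emit a `<polyline>` with points (Y-flipped): 200.499,57.043 173.696,49.054 143.331,43.109 109.405,39.207 71.917,37.349 30.867,37.535.

Run 3: The run returns to its start, so emit a `<polygon>` with points (Y-flipped): 3.606,56.890 16.278,43.813 33.939,48.249 38.928,65.762 26.256,78.839 8.595,74.403.

Run 4: The run returns to its start, so emit a `<polygon>` with points (Y-flipped): 31.828,5.680 79.397,5.680 79.397,32.682 31.828,32.682.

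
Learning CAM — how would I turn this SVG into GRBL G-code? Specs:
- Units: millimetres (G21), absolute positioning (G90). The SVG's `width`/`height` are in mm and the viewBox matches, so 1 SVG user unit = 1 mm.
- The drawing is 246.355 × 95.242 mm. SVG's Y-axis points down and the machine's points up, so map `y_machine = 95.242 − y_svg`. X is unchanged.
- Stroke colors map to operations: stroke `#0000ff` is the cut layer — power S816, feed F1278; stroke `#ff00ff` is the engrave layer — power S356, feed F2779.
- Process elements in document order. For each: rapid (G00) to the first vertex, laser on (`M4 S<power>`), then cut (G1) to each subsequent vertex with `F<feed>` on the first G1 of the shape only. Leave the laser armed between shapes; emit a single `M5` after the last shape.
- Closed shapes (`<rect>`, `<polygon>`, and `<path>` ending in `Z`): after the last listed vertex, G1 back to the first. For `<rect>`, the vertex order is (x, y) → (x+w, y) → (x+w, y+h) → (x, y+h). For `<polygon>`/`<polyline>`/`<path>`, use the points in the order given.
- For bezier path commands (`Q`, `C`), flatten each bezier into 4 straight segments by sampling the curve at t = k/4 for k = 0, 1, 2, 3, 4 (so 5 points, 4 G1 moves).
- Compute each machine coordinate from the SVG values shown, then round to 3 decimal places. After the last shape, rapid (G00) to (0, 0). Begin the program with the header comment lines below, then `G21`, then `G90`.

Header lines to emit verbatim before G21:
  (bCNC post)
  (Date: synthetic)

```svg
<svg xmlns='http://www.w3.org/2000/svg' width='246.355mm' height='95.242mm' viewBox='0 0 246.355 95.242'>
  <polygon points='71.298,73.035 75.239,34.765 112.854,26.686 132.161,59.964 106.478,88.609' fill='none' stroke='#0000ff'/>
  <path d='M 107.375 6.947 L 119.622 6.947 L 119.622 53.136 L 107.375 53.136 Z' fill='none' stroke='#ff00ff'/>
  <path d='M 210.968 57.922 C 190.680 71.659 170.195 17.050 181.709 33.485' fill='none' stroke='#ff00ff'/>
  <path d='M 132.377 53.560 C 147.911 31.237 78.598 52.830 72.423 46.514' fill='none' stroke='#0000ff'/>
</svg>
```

viewBox `0 0 246.355 95.242` with mm width/height → 1 unit = 1 mm. Flip: y_m = 95.242 − y_svg.

**Shape 1** — `<polygon>` regular polygon, stroke `#0000ff` → cut (S816, F1278). Machine vertices: (71.298,22.207) → (75.239,60.477) → (112.854,68.556) → (132.161,35.278) → (106.478,6.633) → (71.298,22.207). Closed: final G1 returns to the first vertex.

**Shape 2** — `<path>` rectangle, stroke `#ff00ff` → engrave (S356, F2779). Machine vertices: (107.375,88.295) → (119.622,88.295) → (119.622,42.106) → (107.375,42.106) → (107.375,88.295). Closed: final G1 returns to the first vertex.

**Shape 3** — `<path>` cubic bezier, stroke `#ff00ff` → engrave (S356, F2779). Control points (SVG): P0=(210.968,57.922), P1=(190.680,71.659), P2=(170.195,17.050), P3=(181.709,33.485); sampled at t=k/4. Machine vertices: (210.968,37.320) → (196.218,37.654) → (184.413,50.550) → (178.570,62.940) → (181.709,61.757). Open path.

**Shape 4** — `<path>` cubic bezier, stroke `#0000ff` → cut (S816, F1278). Control points (SVG): P0=(132.377,53.560), P1=(147.911,31.237), P2=(78.598,52.830), P3=(72.423,46.514); sampled at t=k/4. Machine vertices: (132.377,41.682) → (130.431,51.312) → (110.541,51.208) → (86.580,48.102) → (72.423,48.728). Open path.

(bCNC post)
(Date: synthetic)
G21
G90
G00 X71.298 Y22.207
M4 S816
G1 X75.239 Y60.477 F1278
G1 X112.854 Y68.556
G1 X132.161 Y35.278
G1 X106.478 Y6.633
G1 X71.298 Y22.207
G00 X107.375 Y88.295
M4 S356
G1 X119.622 Y88.295 F2779
G1 X119.622 Y42.106
G1 X107.375 Y42.106
G1 X107.375 Y88.295
G00 X210.968 Y37.320
M4 S356
G1 X196.218 Y37.654 F2779
G1 X184.413 Y50.550
G1 X178.570 Y62.940
G1 X181.709 Y61.757
G00 X132.377 Y41.682
M4 S816
G1 X130.431 Y51.312 F1278
G1 X110.541 Y51.208
G1 X86.580 Y48.102
G1 X72.423 Y48.728
M5
G00 X0.000 Y0.000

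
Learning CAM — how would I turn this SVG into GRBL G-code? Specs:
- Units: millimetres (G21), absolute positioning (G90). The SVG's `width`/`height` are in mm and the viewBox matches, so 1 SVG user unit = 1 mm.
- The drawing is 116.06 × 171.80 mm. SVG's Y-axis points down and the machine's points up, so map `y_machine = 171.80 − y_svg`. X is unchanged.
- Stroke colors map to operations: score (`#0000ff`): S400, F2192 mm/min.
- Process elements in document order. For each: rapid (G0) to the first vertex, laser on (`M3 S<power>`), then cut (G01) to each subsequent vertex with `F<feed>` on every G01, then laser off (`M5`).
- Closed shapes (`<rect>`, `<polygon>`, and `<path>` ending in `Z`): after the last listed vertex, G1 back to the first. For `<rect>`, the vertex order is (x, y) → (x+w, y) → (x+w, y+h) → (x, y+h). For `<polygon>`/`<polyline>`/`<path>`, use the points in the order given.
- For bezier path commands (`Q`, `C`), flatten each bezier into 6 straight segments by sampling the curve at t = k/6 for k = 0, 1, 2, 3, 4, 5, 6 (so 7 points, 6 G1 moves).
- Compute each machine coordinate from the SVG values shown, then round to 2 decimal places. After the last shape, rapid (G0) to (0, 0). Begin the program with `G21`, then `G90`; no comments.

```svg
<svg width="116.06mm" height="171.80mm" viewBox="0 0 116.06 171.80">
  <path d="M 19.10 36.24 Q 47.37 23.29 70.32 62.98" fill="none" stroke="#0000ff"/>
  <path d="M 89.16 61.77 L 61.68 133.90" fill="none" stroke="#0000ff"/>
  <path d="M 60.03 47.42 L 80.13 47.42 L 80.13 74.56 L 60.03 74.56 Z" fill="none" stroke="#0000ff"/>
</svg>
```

1 u = 1 mm; y_m = 171.80 − y.

[1] `<path>` quadratic bezier, #0000ff→score S400 F2192: (19.10,135.56) → (28.38,138.41) → (37.36,138.34) → (46.04,135.35) → (54.43,129.43) → (62.52,120.59) → (70.32,108.82)

[2] `<path>` line segment, #0000ff→score S400 F2192: (89.16,110.03) → (61.68,37.90)

[3] `<path>` rectangle, #0000ff→score S400 F2192: (60.03,124.38) → (80.13,124.38) → (80.13,97.24) → (60.03,97.24) → (60.03,124.38) (closed)

G21
G90
G0 X19.10 Y135.56
M3 S400
G01 X28.38 Y138.41 F2192
G01 X37.36 Y138.34 F2192
G01 X46.04 Y135.35 F2192
G01 X54.43 Y129.43 F2192
G01 X62.52 Y120.59 F2192
G01 X70.32 Y108.82 F2192
M5
G0 X89.16 Y110.03
M3 S400
G01 X61.68 Y37.90 F2192
M5
G0 X60.03 Y124.38
M3 S400
G01 X80.13 Y124.38 F2192
G01 X80.13 Y97.24 F2192
G01 X60.03 Y97.24 F2192
G01 X60.03 Y124.38 F2192
M5
G0 X0.00 Y0.00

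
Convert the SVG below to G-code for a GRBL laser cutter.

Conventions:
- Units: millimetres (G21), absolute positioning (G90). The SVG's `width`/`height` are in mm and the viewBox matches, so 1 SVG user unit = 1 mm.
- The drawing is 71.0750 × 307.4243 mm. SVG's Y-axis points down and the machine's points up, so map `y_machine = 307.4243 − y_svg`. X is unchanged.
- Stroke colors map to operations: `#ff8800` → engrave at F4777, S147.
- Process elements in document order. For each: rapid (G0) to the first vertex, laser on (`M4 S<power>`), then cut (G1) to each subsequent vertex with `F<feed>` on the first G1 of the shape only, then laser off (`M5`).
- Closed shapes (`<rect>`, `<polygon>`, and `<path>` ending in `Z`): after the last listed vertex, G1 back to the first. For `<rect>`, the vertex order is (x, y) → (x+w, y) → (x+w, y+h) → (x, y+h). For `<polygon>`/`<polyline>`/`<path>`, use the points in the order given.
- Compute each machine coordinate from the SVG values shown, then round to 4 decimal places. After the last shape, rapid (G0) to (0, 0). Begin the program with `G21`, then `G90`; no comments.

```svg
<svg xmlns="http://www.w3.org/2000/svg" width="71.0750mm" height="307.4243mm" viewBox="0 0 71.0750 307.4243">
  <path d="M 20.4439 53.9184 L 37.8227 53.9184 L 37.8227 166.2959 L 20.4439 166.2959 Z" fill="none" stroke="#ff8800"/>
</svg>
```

G21
G90
G0 X20.4439 Y253.5059
M4 S147
G1 X37.8227 Y253.5059 F4777
G1 X37.8227 Y141.1284
G1 X20.4439 Y141.1284
G1 X20.4439 Y253.5059
M5
G0 X0.0000 Y0.0000

viewBox `0 0 71.0750 307.4243` with mm width/height → 1 unit = 1 mm. Flip: y_m = 307.4243 − y_svg.

**Shape 1** — `<path>` rectangle, stroke `#ff8800` → engrave (S147, F4777). Machine vertices: (20.4439,253.5059) → (37.8227,253.5059) → (37.8227,141.1284) → (20.4439,141.1284) → (20.4439,253.5059). Closed: final G1 returns to the first vertex.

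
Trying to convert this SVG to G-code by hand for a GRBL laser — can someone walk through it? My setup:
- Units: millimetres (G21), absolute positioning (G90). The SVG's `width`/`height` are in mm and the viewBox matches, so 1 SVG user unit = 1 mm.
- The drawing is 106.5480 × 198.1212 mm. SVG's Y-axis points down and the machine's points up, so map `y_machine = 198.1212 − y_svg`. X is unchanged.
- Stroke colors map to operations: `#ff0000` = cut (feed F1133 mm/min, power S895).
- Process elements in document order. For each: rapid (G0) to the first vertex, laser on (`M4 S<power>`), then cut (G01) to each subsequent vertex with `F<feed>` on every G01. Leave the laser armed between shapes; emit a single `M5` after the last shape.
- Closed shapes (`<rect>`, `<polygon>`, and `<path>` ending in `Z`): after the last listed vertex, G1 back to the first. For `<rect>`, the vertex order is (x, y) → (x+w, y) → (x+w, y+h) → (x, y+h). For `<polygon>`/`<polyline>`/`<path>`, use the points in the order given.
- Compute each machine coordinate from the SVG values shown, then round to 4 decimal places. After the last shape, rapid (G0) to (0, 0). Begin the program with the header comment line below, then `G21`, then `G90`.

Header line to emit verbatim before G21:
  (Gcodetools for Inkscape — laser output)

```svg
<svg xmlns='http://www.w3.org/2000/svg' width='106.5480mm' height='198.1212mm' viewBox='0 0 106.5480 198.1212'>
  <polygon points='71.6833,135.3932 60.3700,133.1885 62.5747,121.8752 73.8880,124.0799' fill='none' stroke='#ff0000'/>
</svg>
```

(Gcodetools for Inkscape — laser output)
G21
G90
G0 X71.6833 Y62.7280
M4 S895
G01 X60.3700 Y64.9327 F1133
G01 X62.5747 Y76.2460 F1133
G01 X73.8880 Y74.0413 F1133
G01 X71.6833 Y62.7280 F1133
M5
G0 X0.0000 Y0.0000

1 u = 1 mm; y_m = 198.1212 − y.

[1] `<polygon>` regular polygon, #ff0000→cut S895 F1133: (71.6833,62.7280) → (60.3700,64.9327) → (62.5747,76.2460) → (73.8880,74.0413) → (71.6833,62.7280) (closed)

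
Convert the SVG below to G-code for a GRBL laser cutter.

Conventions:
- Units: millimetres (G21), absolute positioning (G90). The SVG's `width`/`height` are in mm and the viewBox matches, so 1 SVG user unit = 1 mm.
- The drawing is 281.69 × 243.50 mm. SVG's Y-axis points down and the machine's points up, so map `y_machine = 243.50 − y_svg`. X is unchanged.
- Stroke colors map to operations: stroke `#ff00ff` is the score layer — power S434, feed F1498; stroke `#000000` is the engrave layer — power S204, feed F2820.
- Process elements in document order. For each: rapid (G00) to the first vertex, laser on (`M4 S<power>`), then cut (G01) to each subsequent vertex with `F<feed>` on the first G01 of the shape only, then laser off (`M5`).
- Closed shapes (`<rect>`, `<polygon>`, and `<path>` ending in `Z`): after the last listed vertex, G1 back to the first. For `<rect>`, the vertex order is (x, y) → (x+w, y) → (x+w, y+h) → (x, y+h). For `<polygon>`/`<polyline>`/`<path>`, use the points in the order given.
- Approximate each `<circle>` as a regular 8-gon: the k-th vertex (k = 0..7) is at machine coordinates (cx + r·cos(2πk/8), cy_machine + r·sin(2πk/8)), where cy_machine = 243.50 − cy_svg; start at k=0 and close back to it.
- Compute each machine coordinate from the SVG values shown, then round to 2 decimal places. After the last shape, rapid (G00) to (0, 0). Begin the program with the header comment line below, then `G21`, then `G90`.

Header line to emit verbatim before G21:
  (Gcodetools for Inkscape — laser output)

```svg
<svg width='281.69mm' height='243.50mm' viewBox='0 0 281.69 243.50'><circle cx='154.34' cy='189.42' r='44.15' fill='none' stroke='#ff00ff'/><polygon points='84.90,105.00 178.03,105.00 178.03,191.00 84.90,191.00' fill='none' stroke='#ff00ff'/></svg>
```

(Gcodetools for Inkscape — laser output)
G21
G90
G00 X198.49 Y54.08
M4 S434
G01 X185.56 Y85.30 F1498
G01 X154.34 Y98.23
G01 X123.12 Y85.30
G01 X110.19 Y54.08
G01 X123.12 Y22.86
G01 X154.34 Y9.93
G01 X185.56 Y22.86
G01 X198.49 Y54.08
M5
G00 X84.90 Y138.50
M4 S434
G01 X178.03 Y138.50 F1498
G01 X178.03 Y52.50
G01 X84.90 Y52.50
G01 X84.90 Y138.50
M5
G00 X0.00 Y0.00

1 u = 1 mm; y_m = 243.50 − y.

[1] `<circle>` circle, #ff00ff→score S434 F1498: (198.49,54.08) → (185.56,85.30) → (154.34,98.23) → (123.12,85.30) → (110.19,54.08) → (123.12,22.86) → (154.34,9.93) → (185.56,22.86) → (198.49,54.08) (closed)

[2] `<polygon>` rectangle, #ff00ff→score S434 F1498: (84.90,138.50) → (178.03,138.50) → (178.03,52.50) → (84.90,52.50) → (84.90,138.50) (closed)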